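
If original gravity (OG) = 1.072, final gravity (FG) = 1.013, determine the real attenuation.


AA = (OG−FG)/(OG−1)·100;  RA = AA·0.8192
AA = (1.072 − 1.013)/(1.072 − 1)·100 = 81.9444
RA = 81.9444·0.8192

67.1289 %


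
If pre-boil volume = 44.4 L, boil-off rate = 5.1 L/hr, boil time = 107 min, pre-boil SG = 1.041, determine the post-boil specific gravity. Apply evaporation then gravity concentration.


V_post = V_pre − rate·(t/60);  SG_post = 1 + (SG_pre−1)·V_pre/V_post
V_post = 44.4 − 5.1·(107/60) = 35.3050
SG_post = 1 + (1.041 − 1)·44.4/35.3050

1.0516


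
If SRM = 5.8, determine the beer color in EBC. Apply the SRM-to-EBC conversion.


EBC = SRM · 1.97
EBC = 5.8 · 1.97

11.4260 EBC


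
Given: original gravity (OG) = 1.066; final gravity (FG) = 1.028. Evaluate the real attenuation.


AA = (OG−FG)/(OG−1)·100;  RA = AA·0.8192
AA = (1.066 − 1.028)/(1.066 − 1)·100 = 57.5758
RA = 57.5758·0.8192

47.1661 %


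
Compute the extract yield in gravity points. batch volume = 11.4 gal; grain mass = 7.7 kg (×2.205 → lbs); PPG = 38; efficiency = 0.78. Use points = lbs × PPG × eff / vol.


lbs = 7.7 × 2.205 = 16.9785
points = 16.9785 × 38 × 0.78 / 11.4

44.1441 points


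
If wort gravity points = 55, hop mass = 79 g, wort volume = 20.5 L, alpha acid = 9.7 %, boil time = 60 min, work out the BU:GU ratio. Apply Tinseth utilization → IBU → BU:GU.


U = 1.65·0.000125^(GP/1000)·(1−e^(−0.04t))/4.15;  IBU = (α/100)·m·U·1000/V;  BU:GU = IBU/GP
U = 1.65·0.000125^(55/1000)·(1−e^(−0.04·60))/4.15 = 0.2205
IBU = (9.7/100)·79·0.2205·1000/20.5 = 82.4346
BU:GU = 82.4346/55

1.4988


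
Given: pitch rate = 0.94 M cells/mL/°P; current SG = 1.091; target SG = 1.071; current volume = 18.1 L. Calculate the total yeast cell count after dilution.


V_w = V·((SG_c−1)/(SG_t−1)−1);  °P = 259 − 259/SG_t;  cells = rate·(V+V_w)·°P
V_w = 18.1·((1.091−1)/(1.071−1)−1) = 5.0986
V_final = 18.1 + 5.0986 = 23.1986
°P = 259 − 259/1.071 = 17.1699
cells = 0.94·23.1986·17.1699

374.4192 billion cells


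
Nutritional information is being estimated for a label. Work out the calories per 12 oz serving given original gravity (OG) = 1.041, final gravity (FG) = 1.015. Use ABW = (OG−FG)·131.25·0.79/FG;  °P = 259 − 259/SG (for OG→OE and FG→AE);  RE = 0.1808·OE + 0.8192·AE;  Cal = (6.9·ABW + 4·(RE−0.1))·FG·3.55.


ABW = (1.041 − 1.015)·131.25·0.79/1.015 = 2.6560
OE = 259 − 259/1.041 = 10.2008 °P
AE = 259 − 259/1.015 = 3.8276 °P
RE = 0.1808·10.2008 + 0.8192·3.8276 = 4.9799 °P
Cal = (6.9·2.6560 + 4·(4.9799−0.1))·1.015·3.55

136.3688 kcal


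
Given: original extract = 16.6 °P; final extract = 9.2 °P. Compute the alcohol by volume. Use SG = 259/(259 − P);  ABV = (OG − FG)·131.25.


OG = 259/(259 − 16.6) = 1.0685
FG = 259/(259 − 9.2) = 1.0368
ABV = (1.0685 − 1.0368)·131.25

4.1544 % ABV


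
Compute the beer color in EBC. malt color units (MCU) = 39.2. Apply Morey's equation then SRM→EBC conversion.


SRM = 1.4922·MCU^0.6859;  EBC = SRM·1.97
SRM = 1.4922·39.2^0.6859 = 18.4783
EBC = 18.4783·1.97

36.4022 EBC


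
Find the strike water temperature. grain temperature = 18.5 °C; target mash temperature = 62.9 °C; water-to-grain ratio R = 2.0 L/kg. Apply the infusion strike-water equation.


T_strike = (0.41/R)·(T_mash − T_grain) + T_mash
T_strike = (0.41/2.0)·(62.9 − 18.5) + 62.9

72.0020 °C


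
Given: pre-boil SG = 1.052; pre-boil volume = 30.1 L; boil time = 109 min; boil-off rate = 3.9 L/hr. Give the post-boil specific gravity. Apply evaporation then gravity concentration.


V_post = V_pre − rate·(t/60);  SG_post = 1 + (SG_pre−1)·V_pre/V_post
V_post = 30.1 − 3.9·(109/60) = 23.0150
SG_post = 1 + (1.052 − 1)·30.1/23.0150

1.0680


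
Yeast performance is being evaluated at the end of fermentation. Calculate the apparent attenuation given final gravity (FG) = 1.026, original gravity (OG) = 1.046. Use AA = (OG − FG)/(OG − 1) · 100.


AA = (1.046 − 1.026)/(1.046 − 1) · 100

43.4783 %


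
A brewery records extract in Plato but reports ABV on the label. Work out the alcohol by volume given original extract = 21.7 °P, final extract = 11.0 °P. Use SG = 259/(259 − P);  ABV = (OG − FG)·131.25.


OG = 259/(259 − 21.7) = 1.0914
FG = 259/(259 − 11.0) = 1.0444
ABV = (1.0914 − 1.0444)·131.25

6.1806 % ABV


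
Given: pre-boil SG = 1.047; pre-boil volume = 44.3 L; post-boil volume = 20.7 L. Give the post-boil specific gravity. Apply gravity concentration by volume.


SG_post = 1 + (SG_pre − 1)·V_pre/V_post
pts_pre = (1.047 − 1)·1000 = 47.0000
pts_post = 47.0000·44.3/20.7 = 100.5845
SG_post = 1 + 100.5845/1000

1.1006


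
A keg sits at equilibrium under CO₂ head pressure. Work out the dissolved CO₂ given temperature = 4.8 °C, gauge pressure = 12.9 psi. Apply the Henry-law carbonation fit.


vols = (P + 14.695)·(0.01821 + 0.09011·e^(−0.04·T))
vols = (12.9 + 14.695)·(0.01821 + 0.09011·e^(−0.04·4.8))

2.5547 volumes


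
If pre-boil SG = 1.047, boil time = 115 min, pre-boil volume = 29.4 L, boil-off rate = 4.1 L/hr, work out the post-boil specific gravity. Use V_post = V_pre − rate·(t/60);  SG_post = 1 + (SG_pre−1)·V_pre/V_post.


V_post = 29.4 − 4.1·(115/60) = 21.5417
SG_post = 1 + (1.047 − 1)·29.4/21.5417

1.0641


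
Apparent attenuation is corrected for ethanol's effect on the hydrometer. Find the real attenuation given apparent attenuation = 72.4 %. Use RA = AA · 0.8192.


RA = 72.4 · 0.8192

59.3101 %


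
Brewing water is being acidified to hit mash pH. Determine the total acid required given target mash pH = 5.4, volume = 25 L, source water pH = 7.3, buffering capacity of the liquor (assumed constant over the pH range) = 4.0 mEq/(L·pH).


acid = buffering capacity · (pH_source − pH_target) · V
acid = 4.0 · (7.3 − 5.4) · 25

190.0000 mEq


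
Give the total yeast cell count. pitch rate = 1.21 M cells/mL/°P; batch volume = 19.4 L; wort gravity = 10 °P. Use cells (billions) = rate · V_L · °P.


cells = 1.21 · 19.4 · 10

234.7400 billion cells


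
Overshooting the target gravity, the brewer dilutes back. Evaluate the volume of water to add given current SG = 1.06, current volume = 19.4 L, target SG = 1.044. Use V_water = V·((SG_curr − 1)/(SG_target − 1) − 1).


V_water = 19.4·((1.06 − 1)/(1.044 − 1) − 1)

7.0545 L


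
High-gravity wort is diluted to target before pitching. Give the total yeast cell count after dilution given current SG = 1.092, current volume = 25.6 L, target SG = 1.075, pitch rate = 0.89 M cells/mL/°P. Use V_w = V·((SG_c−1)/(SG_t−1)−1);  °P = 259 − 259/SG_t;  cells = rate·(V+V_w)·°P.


V_w = 25.6·((1.092−1)/(1.075−1)−1) = 5.8027
V_final = 25.6 + 5.8027 = 31.4027
°P = 259 − 259/1.075 = 18.0698
cells = 0.89·31.4027·18.0698

505.0206 billion cells


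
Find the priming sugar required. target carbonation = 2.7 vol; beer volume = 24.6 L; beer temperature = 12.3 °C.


residual = 14.695·(0.01821 + 0.09011·e^(−0.04·T));  sugar = (target − residual)·4.0·V
residual = 14.695·(0.01821 + 0.09011·e^(−0.04·12.3)) = 1.0772
sugar = (2.7 − 1.0772)·4.0·24.6

159.6841 g


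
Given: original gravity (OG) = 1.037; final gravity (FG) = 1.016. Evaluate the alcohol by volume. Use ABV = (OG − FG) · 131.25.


ABV = (1.037 − 1.016) · 131.25

2.7562 % ABV


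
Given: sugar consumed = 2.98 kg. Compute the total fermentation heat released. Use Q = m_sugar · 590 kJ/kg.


Q = 2.98 · 590

1758.2000 kJ


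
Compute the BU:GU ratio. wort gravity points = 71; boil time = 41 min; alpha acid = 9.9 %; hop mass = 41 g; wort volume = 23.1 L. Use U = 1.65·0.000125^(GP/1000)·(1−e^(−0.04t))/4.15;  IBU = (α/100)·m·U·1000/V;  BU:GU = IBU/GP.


U = 1.65·0.000125^(71/1000)·(1−e^(−0.04·41))/4.15 = 0.1693
IBU = (9.9/100)·41·0.1693·1000/23.1 = 29.7488
BU:GU = 29.7488/71

0.4190


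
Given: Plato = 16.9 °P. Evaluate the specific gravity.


SG = 259/(259 − P)
SG = 259/(259 − 16.9)

1.0698


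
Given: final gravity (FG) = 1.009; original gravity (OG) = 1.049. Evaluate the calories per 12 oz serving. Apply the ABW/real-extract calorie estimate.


ABW = (OG−FG)·131.25·0.79/FG;  °P = 259 − 259/SG (for OG→OE and FG→AE);  RE = 0.1808·OE + 0.8192·AE;  Cal = (6.9·ABW + 4·(RE−0.1))·FG·3.55
ABW = (1.049 − 1.009)·131.25·0.79/1.009 = 4.1105
OE = 259 − 259/1.049 = 12.0982 °P
AE = 259 − 259/1.009 = 2.3102 °P
RE = 0.1808·12.0982 + 0.8192·2.3102 = 4.0799 °P
Cal = (6.9·4.1105 + 4·(4.0799−0.1))·1.009·3.55

158.6159 kcal


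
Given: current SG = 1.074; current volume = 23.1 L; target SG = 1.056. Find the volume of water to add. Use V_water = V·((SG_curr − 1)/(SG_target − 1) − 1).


V_water = 23.1·((1.074 − 1)/(1.056 − 1) − 1)

7.4250 L


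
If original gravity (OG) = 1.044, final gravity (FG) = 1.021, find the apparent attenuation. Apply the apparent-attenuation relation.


AA = (OG − FG)/(OG − 1) · 100
AA = (1.044 − 1.021)/(1.044 − 1) · 100

52.2727 %


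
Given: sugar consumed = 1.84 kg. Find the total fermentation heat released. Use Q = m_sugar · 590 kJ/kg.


Q = 1.84 · 590

1085.6000 kJ


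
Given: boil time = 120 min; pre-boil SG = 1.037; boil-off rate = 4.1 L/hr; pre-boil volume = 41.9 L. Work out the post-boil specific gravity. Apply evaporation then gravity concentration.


V_post = V_pre − rate·(t/60);  SG_post = 1 + (SG_pre−1)·V_pre/V_post
V_post = 41.9 − 4.1·(120/60) = 33.7000
SG_post = 1 + (1.037 − 1)·41.9/33.7000

1.0460


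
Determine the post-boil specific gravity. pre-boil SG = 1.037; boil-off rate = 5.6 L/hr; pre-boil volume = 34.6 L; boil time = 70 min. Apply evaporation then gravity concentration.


V_post = V_pre − rate·(t/60);  SG_post = 1 + (SG_pre−1)·V_pre/V_post
V_post = 34.6 − 5.6·(70/60) = 28.0667
SG_post = 1 + (1.037 − 1)·34.6/28.0667

1.0456


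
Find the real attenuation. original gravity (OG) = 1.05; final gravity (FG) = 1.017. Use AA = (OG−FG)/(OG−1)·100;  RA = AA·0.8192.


AA = (1.05 − 1.017)/(1.05 − 1)·100 = 66.0000
RA = 66.0000·0.8192

54.0672 %


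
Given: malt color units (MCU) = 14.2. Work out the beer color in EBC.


SRM = 1.4922·MCU^0.6859;  EBC = SRM·1.97
SRM = 1.4922·14.2^0.6859 = 9.2083
EBC = 9.2083·1.97

18.1404 EBC


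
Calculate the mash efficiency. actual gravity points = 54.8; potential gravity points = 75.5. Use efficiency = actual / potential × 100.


efficiency = 54.8 / 75.5 × 100

72.5828 %


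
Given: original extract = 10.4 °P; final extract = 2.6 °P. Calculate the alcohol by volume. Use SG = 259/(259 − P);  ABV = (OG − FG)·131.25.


OG = 259/(259 − 10.4) = 1.0418
FG = 259/(259 − 2.6) = 1.0101
ABV = (1.0418 − 1.0101)·131.25

4.1598 % ABV


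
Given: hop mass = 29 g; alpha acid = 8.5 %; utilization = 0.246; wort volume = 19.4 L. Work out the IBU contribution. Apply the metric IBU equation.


IBU = (α/100)·mass·U·1000 / V
IBU = (8.5/100)·29·0.246·1000 / 19.4

31.2572 IBU


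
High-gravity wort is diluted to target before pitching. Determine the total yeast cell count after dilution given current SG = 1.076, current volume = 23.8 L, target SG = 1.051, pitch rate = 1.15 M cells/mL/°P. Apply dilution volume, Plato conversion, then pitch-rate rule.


V_w = V·((SG_c−1)/(SG_t−1)−1);  °P = 259 − 259/SG_t;  cells = rate·(V+V_w)·°P
V_w = 23.8·((1.076−1)/(1.051−1)−1) = 11.6667
V_final = 23.8 + 11.6667 = 35.4667
°P = 259 − 259/1.051 = 12.5680
cells = 1.15·35.4667·12.5680

512.6081 billion cells


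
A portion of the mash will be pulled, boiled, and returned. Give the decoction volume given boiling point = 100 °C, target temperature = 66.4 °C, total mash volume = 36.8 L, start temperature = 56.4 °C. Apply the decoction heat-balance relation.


V_dec = V_total·(T_target − T_start)/(T_boil − T_start)
V_dec = 36.8·(66.4 − 56.4)/(100 − 56.4)

8.4404 L


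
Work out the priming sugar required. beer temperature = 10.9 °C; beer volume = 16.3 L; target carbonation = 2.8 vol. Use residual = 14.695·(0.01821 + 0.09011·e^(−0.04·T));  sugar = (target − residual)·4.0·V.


residual = 14.695·(0.01821 + 0.09011·e^(−0.04·10.9)) = 1.1238
sugar = (2.8 − 1.1238)·4.0·16.3

109.2866 g


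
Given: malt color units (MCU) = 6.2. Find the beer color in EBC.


SRM = 1.4922·MCU^0.6859;  EBC = SRM·1.97
SRM = 1.4922·6.2^0.6859 = 5.2159
EBC = 5.2159·1.97

10.2753 EBC


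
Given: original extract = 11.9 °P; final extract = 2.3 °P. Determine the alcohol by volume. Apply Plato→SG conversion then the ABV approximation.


SG = 259/(259 − P);  ABV = (OG − FG)·131.25
OG = 259/(259 − 11.9) = 1.0482
FG = 259/(259 − 2.3) = 1.0090
ABV = (1.0482 − 1.0090)·131.25

5.1448 % ABV


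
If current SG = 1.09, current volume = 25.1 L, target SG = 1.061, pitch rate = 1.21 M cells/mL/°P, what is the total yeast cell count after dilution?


V_w = V·((SG_c−1)/(SG_t−1)−1);  °P = 259 − 259/SG_t;  cells = rate·(V+V_w)·°P
V_w = 25.1·((1.09−1)/(1.061−1)−1) = 11.9328
V_final = 25.1 + 11.9328 = 37.0328
°P = 259 − 259/1.061 = 14.8907
cells = 1.21·37.0328·14.8907

667.2460 billion cells


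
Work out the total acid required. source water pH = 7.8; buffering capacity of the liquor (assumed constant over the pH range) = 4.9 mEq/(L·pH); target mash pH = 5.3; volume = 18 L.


acid = buffering capacity · (pH_source − pH_target) · V
acid = 4.9 · (7.8 − 5.3) · 18

220.5000 mEq


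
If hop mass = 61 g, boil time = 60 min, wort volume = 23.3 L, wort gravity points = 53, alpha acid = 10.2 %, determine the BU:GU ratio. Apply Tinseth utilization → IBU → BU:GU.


U = 1.65·0.000125^(GP/1000)·(1−e^(−0.04t))/4.15;  IBU = (α/100)·m·U·1000/V;  BU:GU = IBU/GP
U = 1.65·0.000125^(53/1000)·(1−e^(−0.04·60))/4.15 = 0.2245
IBU = (10.2/100)·61·0.2245·1000/23.3 = 59.9577
BU:GU = 59.9577/53

1.1313


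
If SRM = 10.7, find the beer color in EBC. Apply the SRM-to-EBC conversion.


EBC = SRM · 1.97
EBC = 10.7 · 1.97

21.0790 EBC


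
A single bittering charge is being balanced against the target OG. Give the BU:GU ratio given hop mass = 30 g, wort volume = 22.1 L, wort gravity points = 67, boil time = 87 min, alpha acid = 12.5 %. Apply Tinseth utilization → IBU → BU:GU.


U = 1.65·0.000125^(GP/1000)·(1−e^(−0.04t))/4.15;  IBU = (α/100)·m·U·1000/V;  BU:GU = IBU/GP
U = 1.65·0.000125^(67/1000)·(1−e^(−0.04·87))/4.15 = 0.2110
IBU = (12.5/100)·30·0.2110·1000/22.1 = 35.8078
BU:GU = 35.8078/67

0.5344


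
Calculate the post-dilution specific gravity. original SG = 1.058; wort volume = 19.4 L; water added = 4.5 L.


SG_new = 1 + (SG_old − 1)·V_old/(V_old + V_water)
pts = (1.058 − 1)·1000·19.4/(19.4 + 4.5) = 47.0795
SG_new = 1 + 47.0795/1000

1.0471


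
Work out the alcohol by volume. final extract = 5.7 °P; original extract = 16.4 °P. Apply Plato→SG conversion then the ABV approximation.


SG = 259/(259 − P);  ABV = (OG − FG)·131.25
OG = 259/(259 − 16.4) = 1.0676
FG = 259/(259 − 5.7) = 1.0225
ABV = (1.0676 − 1.0225)·131.25

5.9191 % ABV


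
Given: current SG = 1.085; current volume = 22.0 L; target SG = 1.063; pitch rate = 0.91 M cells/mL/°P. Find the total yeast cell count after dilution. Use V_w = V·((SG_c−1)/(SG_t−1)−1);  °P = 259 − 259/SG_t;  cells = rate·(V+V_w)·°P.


V_w = 22.0·((1.085−1)/(1.063−1)−1) = 7.6825
V_final = 22.0 + 7.6825 = 29.6825
°P = 259 − 259/1.063 = 15.3500
cells = 0.91·29.6825·15.3500

414.6193 billion cells


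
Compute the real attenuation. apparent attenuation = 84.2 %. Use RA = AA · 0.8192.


RA = 84.2 · 0.8192

68.9766 %


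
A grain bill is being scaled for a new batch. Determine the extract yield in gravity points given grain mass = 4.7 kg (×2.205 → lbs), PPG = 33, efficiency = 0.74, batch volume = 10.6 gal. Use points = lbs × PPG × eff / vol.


lbs = 4.7 × 2.205 = 10.3635
points = 10.3635 × 33 × 0.74 / 10.6

23.8752 points


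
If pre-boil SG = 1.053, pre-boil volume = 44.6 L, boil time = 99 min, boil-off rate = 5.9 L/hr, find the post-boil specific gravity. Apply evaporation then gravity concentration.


V_post = V_pre − rate·(t/60);  SG_post = 1 + (SG_pre−1)·V_pre/V_post
V_post = 44.6 − 5.9·(99/60) = 34.8650
SG_post = 1 + (1.053 − 1)·44.6/34.8650

1.0678


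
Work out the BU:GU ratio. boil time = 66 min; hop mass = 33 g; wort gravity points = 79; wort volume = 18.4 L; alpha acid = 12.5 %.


U = 1.65·0.000125^(GP/1000)·(1−e^(−0.04t))/4.15;  IBU = (α/100)·m·U·1000/V;  BU:GU = IBU/GP
U = 1.65·0.000125^(79/1000)·(1−e^(−0.04·66))/4.15 = 0.1815
IBU = (12.5/100)·33·0.1815·1000/18.4 = 40.6953
BU:GU = 40.6953/79

0.5151


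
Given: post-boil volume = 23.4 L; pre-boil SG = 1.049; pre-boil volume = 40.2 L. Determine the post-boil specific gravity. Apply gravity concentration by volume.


SG_post = 1 + (SG_pre − 1)·V_pre/V_post
pts_pre = (1.049 − 1)·1000 = 49.0000
pts_post = 49.0000·40.2/23.4 = 84.1795
SG_post = 1 + 84.1795/1000

1.0842


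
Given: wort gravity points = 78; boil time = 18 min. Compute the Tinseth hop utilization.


U = 1.65·0.000125^(GP/1000) · (1 − e^(−0.04·t))/4.15
bigness = 1.65·0.000125^(78/1000) = 0.8185
boil_factor = (1 − e^(−0.04·18))/4.15 = 0.1237
U = 0.8185 · 0.1237

0.1012


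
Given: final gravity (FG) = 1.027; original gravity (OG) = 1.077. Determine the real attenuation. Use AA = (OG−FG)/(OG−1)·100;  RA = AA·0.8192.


AA = (1.077 − 1.027)/(1.077 − 1)·100 = 64.9351
RA = 64.9351·0.8192

53.1948 %


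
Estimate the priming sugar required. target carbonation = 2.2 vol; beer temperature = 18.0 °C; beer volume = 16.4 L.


residual = 14.695·(0.01821 + 0.09011·e^(−0.04·T));  sugar = (target − residual)·4.0·V
residual = 14.695·(0.01821 + 0.09011·e^(−0.04·18.0)) = 0.9121
sugar = (2.2 − 0.9121)·4.0·16.4

84.4838 g


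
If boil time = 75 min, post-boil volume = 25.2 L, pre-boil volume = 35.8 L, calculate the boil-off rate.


rate = (V_pre − V_post) / (t_min/60)
rate = (35.8 − 25.2) / (75/60)

8.4800 L/hr


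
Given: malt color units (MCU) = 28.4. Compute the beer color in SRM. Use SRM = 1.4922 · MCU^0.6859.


SRM = 1.4922 · 28.4^0.6859

14.8135 SRM


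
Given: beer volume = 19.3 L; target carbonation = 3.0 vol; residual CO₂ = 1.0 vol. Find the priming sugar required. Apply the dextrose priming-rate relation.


sugar = (target − residual)·4.0·V
sugar = (3.0 − 1.0)·4.0·19.3

154.4000 g


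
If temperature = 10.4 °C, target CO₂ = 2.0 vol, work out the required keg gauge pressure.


psi = vols/(0.01821 + 0.09011·e^(−0.04·T)) − 14.695
psi = 2.0/(0.01821 + 0.09011·e^(−0.04·10.4)) − 14.695

11.0603 psi


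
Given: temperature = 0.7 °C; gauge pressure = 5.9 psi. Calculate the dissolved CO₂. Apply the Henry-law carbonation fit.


vols = (P + 14.695)·(0.01821 + 0.09011·e^(−0.04·T))
vols = (5.9 + 14.695)·(0.01821 + 0.09011·e^(−0.04·0.7))

2.1796 volumes


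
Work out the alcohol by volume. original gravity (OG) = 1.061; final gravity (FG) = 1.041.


ABV = (OG − FG) · 131.25
ABV = (1.061 − 1.041) · 131.25

2.6250 % ABV


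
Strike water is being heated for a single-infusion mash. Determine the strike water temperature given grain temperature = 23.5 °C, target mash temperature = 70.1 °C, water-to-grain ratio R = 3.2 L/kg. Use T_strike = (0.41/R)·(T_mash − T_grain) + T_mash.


T_strike = (0.41/3.2)·(70.1 − 23.5) + 70.1

76.0706 °C


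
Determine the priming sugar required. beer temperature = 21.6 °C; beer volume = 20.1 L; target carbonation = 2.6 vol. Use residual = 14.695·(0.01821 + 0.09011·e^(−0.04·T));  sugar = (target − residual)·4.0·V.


residual = 14.695·(0.01821 + 0.09011·e^(−0.04·21.6)) = 0.8257
sugar = (2.6 − 0.8257)·4.0·20.1

142.6540 g


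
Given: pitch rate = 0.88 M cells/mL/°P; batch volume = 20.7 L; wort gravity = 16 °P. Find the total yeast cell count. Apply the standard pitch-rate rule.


cells (billions) = rate · V_L · °P
cells = 0.88 · 20.7 · 16

291.4560 billion cells


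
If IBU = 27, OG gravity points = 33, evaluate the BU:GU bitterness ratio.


BU:GU = IBU / OG_points
BU:GU = 27 / 33

0.8182


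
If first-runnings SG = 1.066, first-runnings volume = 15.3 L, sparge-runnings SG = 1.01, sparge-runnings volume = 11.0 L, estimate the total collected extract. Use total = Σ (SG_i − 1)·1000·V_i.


first = (1.066 − 1)·1000·15.3 = 1009.8000
sparge = (1.01 − 1)·1000·11.0 = 110.0000
total = 1009.8000 + 110.0000

1119.8000 gravity·L


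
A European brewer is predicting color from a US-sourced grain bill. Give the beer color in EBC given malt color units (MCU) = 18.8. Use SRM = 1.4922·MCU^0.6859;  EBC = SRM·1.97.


SRM = 1.4922·18.8^0.6859 = 11.1628
EBC = 11.1628·1.97

21.9907 EBC


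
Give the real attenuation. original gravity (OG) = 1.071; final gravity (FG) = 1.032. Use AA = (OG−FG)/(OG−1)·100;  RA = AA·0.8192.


AA = (1.071 − 1.032)/(1.071 − 1)·100 = 54.9296
RA = 54.9296·0.8192

44.9983 %


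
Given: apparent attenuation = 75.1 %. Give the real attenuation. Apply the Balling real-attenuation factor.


RA = AA · 0.8192
RA = 75.1 · 0.8192

61.5219 %


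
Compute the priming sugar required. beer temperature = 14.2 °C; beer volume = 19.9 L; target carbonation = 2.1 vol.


residual = 14.695·(0.01821 + 0.09011·e^(−0.04·T));  sugar = (target − residual)·4.0·V
residual = 14.695·(0.01821 + 0.09011·e^(−0.04·14.2)) = 1.0179
sugar = (2.1 − 1.0179)·4.0·19.9

86.1316 g


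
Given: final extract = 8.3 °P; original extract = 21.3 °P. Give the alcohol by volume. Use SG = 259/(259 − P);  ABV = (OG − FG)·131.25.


OG = 259/(259 − 21.3) = 1.0896
FG = 259/(259 − 8.3) = 1.0331
ABV = (1.0896 − 1.0331)·131.25

7.4158 % ABV


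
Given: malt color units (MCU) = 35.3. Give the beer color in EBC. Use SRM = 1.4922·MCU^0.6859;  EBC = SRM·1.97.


SRM = 1.4922·35.3^0.6859 = 17.1967
EBC = 17.1967·1.97

33.8775 EBC


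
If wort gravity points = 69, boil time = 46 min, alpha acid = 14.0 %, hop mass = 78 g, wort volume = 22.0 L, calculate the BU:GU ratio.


U = 1.65·0.000125^(GP/1000)·(1−e^(−0.04t))/4.15;  IBU = (α/100)·m·U·1000/V;  BU:GU = IBU/GP
U = 1.65·0.000125^(69/1000)·(1−e^(−0.04·46))/4.15 = 0.1799
IBU = (14.0/100)·78·0.1799·1000/22.0 = 89.2921
BU:GU = 89.2921/69

1.2941


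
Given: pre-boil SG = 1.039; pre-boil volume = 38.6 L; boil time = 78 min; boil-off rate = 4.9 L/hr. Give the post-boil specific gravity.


V_post = V_pre − rate·(t/60);  SG_post = 1 + (SG_pre−1)·V_pre/V_post
V_post = 38.6 − 4.9·(78/60) = 32.2300
SG_post = 1 + (1.039 − 1)·38.6/32.2300

1.0467


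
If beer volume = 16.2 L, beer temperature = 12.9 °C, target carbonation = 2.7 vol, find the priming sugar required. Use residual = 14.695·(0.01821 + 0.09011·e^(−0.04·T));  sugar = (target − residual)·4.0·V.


residual = 14.695·(0.01821 + 0.09011·e^(−0.04·12.9)) = 1.0580
sugar = (2.7 − 1.0580)·4.0·16.2

106.4019 g


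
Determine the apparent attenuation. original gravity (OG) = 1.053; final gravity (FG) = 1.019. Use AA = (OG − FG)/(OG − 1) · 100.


AA = (1.053 − 1.019)/(1.053 − 1) · 100

64.1509 %


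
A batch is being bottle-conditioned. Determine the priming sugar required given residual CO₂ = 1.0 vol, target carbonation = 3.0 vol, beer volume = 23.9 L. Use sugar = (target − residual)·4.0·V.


sugar = (3.0 − 1.0)·4.0·23.9

191.2000 g


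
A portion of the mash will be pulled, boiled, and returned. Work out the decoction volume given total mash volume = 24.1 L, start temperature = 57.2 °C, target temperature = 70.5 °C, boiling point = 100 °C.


V_dec = V_total·(T_target − T_start)/(T_boil − T_start)
V_dec = 24.1·(70.5 − 57.2)/(100 − 57.2)

7.4890 L


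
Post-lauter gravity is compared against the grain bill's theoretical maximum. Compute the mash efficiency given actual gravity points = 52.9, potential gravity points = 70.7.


efficiency = actual / potential × 100
efficiency = 52.9 / 70.7 × 100

74.8232 %


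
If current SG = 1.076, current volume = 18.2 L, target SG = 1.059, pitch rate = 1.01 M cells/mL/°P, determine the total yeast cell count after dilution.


V_w = V·((SG_c−1)/(SG_t−1)−1);  °P = 259 − 259/SG_t;  cells = rate·(V+V_w)·°P
V_w = 18.2·((1.076−1)/(1.059−1)−1) = 5.2441
V_final = 18.2 + 5.2441 = 23.4441
°P = 259 − 259/1.059 = 14.4297
cells = 1.01·23.4441·14.4297

341.6726 billion cells


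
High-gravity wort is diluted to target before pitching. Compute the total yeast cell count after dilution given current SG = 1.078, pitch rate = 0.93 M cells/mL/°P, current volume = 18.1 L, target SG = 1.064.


V_w = V·((SG_c−1)/(SG_t−1)−1);  °P = 259 − 259/SG_t;  cells = rate·(V+V_w)·°P
V_w = 18.1·((1.078−1)/(1.064−1)−1) = 3.9594
V_final = 18.1 + 3.9594 = 22.0594
°P = 259 − 259/1.064 = 15.5789
cells = 0.93·22.0594·15.5789

319.6055 billion cells


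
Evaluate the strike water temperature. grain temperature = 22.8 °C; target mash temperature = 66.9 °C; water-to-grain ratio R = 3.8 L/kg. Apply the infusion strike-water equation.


T_strike = (0.41/R)·(T_mash − T_grain) + T_mash
T_strike = (0.41/3.8)·(66.9 − 22.8) + 66.9

71.6582 °C


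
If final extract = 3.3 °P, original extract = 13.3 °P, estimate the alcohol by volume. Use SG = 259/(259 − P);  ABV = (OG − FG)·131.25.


OG = 259/(259 − 13.3) = 1.0541
FG = 259/(259 − 3.3) = 1.0129
ABV = (1.0541 − 1.0129)·131.25

5.4108 % ABV


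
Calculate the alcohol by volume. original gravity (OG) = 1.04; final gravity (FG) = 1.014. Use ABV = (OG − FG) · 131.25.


ABV = (1.04 − 1.014) · 131.25

3.4125 % ABV


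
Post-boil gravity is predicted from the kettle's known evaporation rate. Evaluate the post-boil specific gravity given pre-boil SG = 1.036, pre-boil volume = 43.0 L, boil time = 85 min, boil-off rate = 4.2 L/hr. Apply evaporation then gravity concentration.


V_post = V_pre − rate·(t/60);  SG_post = 1 + (SG_pre−1)·V_pre/V_post
V_post = 43.0 − 4.2·(85/60) = 37.0500
SG_post = 1 + (1.036 − 1)·43.0/37.0500

1.0418


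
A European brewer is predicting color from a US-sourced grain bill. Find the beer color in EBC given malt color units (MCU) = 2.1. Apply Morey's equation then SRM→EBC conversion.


SRM = 1.4922·MCU^0.6859;  EBC = SRM·1.97
SRM = 1.4922·2.1^0.6859 = 2.4822
EBC = 2.4822·1.97

4.8899 EBC


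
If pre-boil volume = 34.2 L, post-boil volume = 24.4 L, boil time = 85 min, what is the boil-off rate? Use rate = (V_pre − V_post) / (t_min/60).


rate = (34.2 − 24.4) / (85/60)

6.9176 L/hr


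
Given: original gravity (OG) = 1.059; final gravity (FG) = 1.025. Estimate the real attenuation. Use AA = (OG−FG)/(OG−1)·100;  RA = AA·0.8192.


AA = (1.059 − 1.025)/(1.059 − 1)·100 = 57.6271
RA = 57.6271·0.8192

47.2081 %


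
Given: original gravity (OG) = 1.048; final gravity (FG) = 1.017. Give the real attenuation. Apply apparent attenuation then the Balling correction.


AA = (OG−FG)/(OG−1)·100;  RA = AA·0.8192
AA = (1.048 − 1.017)/(1.048 − 1)·100 = 64.5833
RA = 64.5833·0.8192

52.9067 %


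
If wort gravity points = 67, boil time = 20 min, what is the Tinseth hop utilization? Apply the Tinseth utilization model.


U = 1.65·0.000125^(GP/1000) · (1 − e^(−0.04·t))/4.15
bigness = 1.65·0.000125^(67/1000) = 0.9036
boil_factor = (1 − e^(−0.04·20))/4.15 = 0.1327
U = 0.9036 · 0.1327

0.1199


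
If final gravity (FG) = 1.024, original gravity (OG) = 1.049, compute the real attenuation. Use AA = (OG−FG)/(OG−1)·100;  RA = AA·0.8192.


AA = (1.049 − 1.024)/(1.049 − 1)·100 = 51.0204
RA = 51.0204·0.8192

41.7959 %


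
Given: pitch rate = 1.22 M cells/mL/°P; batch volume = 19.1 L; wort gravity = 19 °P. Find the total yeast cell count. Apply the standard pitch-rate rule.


cells (billions) = rate · V_L · °P
cells = 1.22 · 19.1 · 19

442.7380 billion cells


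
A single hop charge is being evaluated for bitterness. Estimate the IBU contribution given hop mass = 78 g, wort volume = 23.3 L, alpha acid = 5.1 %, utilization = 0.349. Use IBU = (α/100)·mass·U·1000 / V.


IBU = (5.1/100)·78·0.349·1000 / 23.3

59.5846 IBU


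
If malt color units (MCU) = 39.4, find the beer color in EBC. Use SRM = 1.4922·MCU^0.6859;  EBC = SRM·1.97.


SRM = 1.4922·39.4^0.6859 = 18.5429
EBC = 18.5429·1.97

36.5295 EBC


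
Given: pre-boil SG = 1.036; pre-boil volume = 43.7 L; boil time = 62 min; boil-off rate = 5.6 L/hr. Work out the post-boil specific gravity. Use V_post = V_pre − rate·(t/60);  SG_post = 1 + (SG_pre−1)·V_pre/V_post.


V_post = 43.7 − 5.6·(62/60) = 37.9133
SG_post = 1 + (1.036 − 1)·43.7/37.9133

1.0415


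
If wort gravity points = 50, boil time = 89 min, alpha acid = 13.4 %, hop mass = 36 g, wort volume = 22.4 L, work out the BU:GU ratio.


U = 1.65·0.000125^(GP/1000)·(1−e^(−0.04t))/4.15;  IBU = (α/100)·m·U·1000/V;  BU:GU = IBU/GP
U = 1.65·0.000125^(50/1000)·(1−e^(−0.04·89))/4.15 = 0.2465
IBU = (13.4/100)·36·0.2465·1000/22.4 = 53.0775
BU:GU = 53.0775/50

1.0616


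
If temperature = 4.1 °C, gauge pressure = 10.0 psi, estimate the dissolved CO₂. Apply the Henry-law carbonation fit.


vols = (P + 14.695)·(0.01821 + 0.09011·e^(−0.04·T))
vols = (10.0 + 14.695)·(0.01821 + 0.09011·e^(−0.04·4.1))

2.3384 volumes


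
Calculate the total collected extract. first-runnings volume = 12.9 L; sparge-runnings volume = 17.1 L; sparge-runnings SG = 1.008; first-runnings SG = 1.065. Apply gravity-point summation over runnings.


total = Σ (SG_i − 1)·1000·V_i
first = (1.065 − 1)·1000·12.9 = 838.5000
sparge = (1.008 − 1)·1000·17.1 = 136.8000
total = 838.5000 + 136.8000

975.3000 gravity·L


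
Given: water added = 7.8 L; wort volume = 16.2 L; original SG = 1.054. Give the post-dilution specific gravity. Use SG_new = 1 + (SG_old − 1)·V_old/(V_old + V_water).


pts = (1.054 − 1)·1000·16.2/(16.2 + 7.8) = 36.4500
SG_new = 1 + 36.4500/1000

1.0365


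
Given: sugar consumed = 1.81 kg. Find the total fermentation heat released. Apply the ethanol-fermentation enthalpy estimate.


Q = m_sugar · 590 kJ/kg
Q = 1.81 · 590

1067.9000 kJ


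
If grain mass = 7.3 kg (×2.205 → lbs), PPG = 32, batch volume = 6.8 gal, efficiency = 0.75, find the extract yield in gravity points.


points = lbs × PPG × eff / vol
lbs = 7.3 × 2.205 = 16.0965
points = 16.0965 × 32 × 0.75 / 6.8

56.8112 points


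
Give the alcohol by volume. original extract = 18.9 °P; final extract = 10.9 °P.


SG = 259/(259 − P);  ABV = (OG − FG)·131.25
OG = 259/(259 − 18.9) = 1.0787
FG = 259/(259 − 10.9) = 1.0439
ABV = (1.0787 − 1.0439)·131.25

4.5653 % ABV


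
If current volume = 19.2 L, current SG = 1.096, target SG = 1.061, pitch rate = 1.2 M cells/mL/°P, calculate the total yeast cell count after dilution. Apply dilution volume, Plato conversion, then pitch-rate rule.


V_w = V·((SG_c−1)/(SG_t−1)−1);  °P = 259 − 259/SG_t;  cells = rate·(V+V_w)·°P
V_w = 19.2·((1.096−1)/(1.061−1)−1) = 11.0164
V_final = 19.2 + 11.0164 = 30.2164
°P = 259 − 259/1.061 = 14.8907
cells = 1.2·30.2164·14.8907

539.9308 billion cells


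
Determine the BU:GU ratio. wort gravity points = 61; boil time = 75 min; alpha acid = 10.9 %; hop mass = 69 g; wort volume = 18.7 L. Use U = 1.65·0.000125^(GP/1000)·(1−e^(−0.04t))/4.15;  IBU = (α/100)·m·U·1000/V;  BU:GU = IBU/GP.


U = 1.65·0.000125^(61/1000)·(1−e^(−0.04·75))/4.15 = 0.2184
IBU = (10.9/100)·69·0.2184·1000/18.7 = 87.8218
BU:GU = 87.8218/61

1.4397


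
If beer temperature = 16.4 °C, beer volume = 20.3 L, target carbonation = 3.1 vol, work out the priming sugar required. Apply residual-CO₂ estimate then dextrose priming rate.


residual = 14.695·(0.01821 + 0.09011·e^(−0.04·T));  sugar = (target − residual)·4.0·V
residual = 14.695·(0.01821 + 0.09011·e^(−0.04·16.4)) = 0.9547
sugar = (3.1 − 0.9547)·4.0·20.3

174.1954 g


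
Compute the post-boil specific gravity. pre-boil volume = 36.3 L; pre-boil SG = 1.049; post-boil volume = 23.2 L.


SG_post = 1 + (SG_pre − 1)·V_pre/V_post
pts_pre = (1.049 − 1)·1000 = 49.0000
pts_post = 49.0000·36.3/23.2 = 76.6681
SG_post = 1 + 76.6681/1000

1.0767


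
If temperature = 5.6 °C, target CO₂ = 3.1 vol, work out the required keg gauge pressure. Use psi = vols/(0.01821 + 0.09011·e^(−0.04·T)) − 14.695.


psi = 3.1/(0.01821 + 0.09011·e^(−0.04·5.6)) − 14.695

19.6593 psi


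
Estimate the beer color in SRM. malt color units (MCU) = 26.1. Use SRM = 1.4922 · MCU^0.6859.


SRM = 1.4922 · 26.1^0.6859

13.9798 SRM


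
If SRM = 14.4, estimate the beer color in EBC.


EBC = SRM · 1.97
EBC = 14.4 · 1.97

28.3680 EBC


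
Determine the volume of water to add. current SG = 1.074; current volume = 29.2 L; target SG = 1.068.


V_water = V·((SG_curr − 1)/(SG_target − 1) − 1)
V_water = 29.2·((1.074 − 1)/(1.068 − 1) − 1)

2.5765 L


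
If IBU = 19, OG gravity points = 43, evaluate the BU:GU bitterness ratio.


BU:GU = IBU / OG_points
BU:GU = 19 / 43

0.4419


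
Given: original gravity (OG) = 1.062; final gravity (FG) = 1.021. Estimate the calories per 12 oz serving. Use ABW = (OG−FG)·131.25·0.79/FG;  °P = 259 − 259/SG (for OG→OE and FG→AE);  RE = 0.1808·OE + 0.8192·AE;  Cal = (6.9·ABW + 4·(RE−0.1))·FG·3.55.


ABW = (1.062 − 1.021)·131.25·0.79/1.021 = 4.1637
OE = 259 − 259/1.062 = 15.1205 °P
AE = 259 − 259/1.021 = 5.3271 °P
RE = 0.1808·15.1205 + 0.8192·5.3271 = 7.0978 °P
Cal = (6.9·4.1637 + 4·(7.0978−0.1))·1.021·3.55

205.5880 kcal


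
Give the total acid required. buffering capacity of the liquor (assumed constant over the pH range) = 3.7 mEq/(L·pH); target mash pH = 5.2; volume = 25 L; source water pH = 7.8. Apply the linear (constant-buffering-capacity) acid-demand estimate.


acid = buffering capacity · (pH_source − pH_target) · V
acid = 3.7 · (7.8 − 5.2) · 25

240.5000 mEq


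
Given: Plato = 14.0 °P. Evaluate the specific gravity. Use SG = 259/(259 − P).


SG = 259/(259 − 14.0)

1.0571


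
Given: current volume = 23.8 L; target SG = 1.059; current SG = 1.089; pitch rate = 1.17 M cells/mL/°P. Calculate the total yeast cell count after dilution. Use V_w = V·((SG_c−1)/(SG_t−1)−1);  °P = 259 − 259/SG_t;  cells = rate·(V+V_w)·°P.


V_w = 23.8·((1.089−1)/(1.059−1)−1) = 12.1017
V_final = 23.8 + 12.1017 = 35.9017
°P = 259 − 259/1.059 = 14.4297
cells = 1.17·35.9017·14.4297

606.1172 billion cells


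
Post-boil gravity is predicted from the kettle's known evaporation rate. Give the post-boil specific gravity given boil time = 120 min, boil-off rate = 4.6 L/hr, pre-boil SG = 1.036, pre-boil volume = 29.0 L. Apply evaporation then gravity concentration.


V_post = V_pre − rate·(t/60);  SG_post = 1 + (SG_pre−1)·V_pre/V_post
V_post = 29.0 − 4.6·(120/60) = 19.8000
SG_post = 1 + (1.036 − 1)·29.0/19.8000

1.0527


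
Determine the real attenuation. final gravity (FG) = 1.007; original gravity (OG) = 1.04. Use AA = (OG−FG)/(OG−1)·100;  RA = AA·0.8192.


AA = (1.04 − 1.007)/(1.04 − 1)·100 = 82.5000
RA = 82.5000·0.8192

67.5840 %


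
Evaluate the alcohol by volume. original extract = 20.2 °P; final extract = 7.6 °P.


SG = 259/(259 − P);  ABV = (OG − FG)·131.25
OG = 259/(259 − 20.2) = 1.0846
FG = 259/(259 − 7.6) = 1.0302
ABV = (1.0846 − 1.0302)·131.25

7.1346 % ABV


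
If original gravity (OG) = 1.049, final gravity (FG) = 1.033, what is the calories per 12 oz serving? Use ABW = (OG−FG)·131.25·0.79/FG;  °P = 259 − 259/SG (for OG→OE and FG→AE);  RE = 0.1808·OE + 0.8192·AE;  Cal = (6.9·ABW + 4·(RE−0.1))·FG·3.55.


ABW = (1.049 − 1.033)·131.25·0.79/1.033 = 1.6060
OE = 259 − 259/1.049 = 12.0982 °P
AE = 259 − 259/1.033 = 8.2740 °P
RE = 0.1808·12.0982 + 0.8192·8.2740 = 8.9654 °P
Cal = (6.9·1.6060 + 4·(8.9654−0.1))·1.033·3.55

170.6799 kcal


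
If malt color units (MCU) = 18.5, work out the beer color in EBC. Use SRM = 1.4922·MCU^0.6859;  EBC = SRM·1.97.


SRM = 1.4922·18.5^0.6859 = 11.0403
EBC = 11.0403·1.97

21.7494 EBC


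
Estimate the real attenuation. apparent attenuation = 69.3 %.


RA = AA · 0.8192
RA = 69.3 · 0.8192

56.7706 %


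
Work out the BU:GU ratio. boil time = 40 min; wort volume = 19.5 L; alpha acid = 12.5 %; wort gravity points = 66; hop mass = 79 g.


U = 1.65·0.000125^(GP/1000)·(1−e^(−0.04t))/4.15;  IBU = (α/100)·m·U·1000/V;  BU:GU = IBU/GP
U = 1.65·0.000125^(66/1000)·(1−e^(−0.04·40))/4.15 = 0.1753
IBU = (12.5/100)·79·0.1753·1000/19.5 = 88.7960
BU:GU = 88.7960/66

1.3454


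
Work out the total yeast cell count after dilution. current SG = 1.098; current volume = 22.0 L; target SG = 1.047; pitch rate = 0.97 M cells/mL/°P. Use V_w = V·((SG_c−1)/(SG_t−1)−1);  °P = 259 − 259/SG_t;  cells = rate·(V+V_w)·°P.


V_w = 22.0·((1.098−1)/(1.047−1)−1) = 23.8723
V_final = 22.0 + 23.8723 = 45.8723
°P = 259 − 259/1.047 = 11.6266
cells = 0.97·45.8723·11.6266

517.3370 billion cells


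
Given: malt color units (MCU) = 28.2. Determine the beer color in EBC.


SRM = 1.4922·MCU^0.6859;  EBC = SRM·1.97
SRM = 1.4922·28.2^0.6859 = 14.7419
EBC = 14.7419·1.97

29.0415 EBC


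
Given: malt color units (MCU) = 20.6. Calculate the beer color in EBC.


SRM = 1.4922·MCU^0.6859;  EBC = SRM·1.97
SRM = 1.4922·20.6^0.6859 = 11.8853
EBC = 11.8853·1.97

23.4140 EBC


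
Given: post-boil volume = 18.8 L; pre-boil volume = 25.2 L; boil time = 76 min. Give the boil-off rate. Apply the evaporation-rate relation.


rate = (V_pre − V_post) / (t_min/60)
rate = (25.2 − 18.8) / (76/60)

5.0526 L/hr


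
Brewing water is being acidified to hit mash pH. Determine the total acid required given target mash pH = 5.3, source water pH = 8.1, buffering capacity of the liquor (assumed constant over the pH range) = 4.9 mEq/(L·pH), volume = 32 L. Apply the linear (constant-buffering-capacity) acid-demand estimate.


acid = buffering capacity · (pH_source − pH_target) · V
acid = 4.9 · (8.1 − 5.3) · 32

439.0400 mEq


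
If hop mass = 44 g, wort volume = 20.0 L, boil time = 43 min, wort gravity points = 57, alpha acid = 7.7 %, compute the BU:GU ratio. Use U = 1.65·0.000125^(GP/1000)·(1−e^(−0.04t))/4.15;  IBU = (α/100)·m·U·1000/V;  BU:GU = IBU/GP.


U = 1.65·0.000125^(57/1000)·(1−e^(−0.04·43))/4.15 = 0.1956
IBU = (7.7/100)·44·0.1956·1000/20.0 = 33.1269
BU:GU = 33.1269/57

0.5812


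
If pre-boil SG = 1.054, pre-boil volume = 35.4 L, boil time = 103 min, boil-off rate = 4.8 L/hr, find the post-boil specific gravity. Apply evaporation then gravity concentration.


V_post = V_pre − rate·(t/60);  SG_post = 1 + (SG_pre−1)·V_pre/V_post
V_post = 35.4 − 4.8·(103/60) = 27.1600
SG_post = 1 + (1.054 − 1)·35.4/27.1600

1.0704


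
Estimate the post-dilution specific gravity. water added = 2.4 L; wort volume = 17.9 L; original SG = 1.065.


SG_new = 1 + (SG_old − 1)·V_old/(V_old + V_water)
pts = (1.065 − 1)·1000·17.9/(17.9 + 2.4) = 57.3153
SG_new = 1 + 57.3153/1000

1.0573
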